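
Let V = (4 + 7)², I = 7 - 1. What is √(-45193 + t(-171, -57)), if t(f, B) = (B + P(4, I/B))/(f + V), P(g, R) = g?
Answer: I*√4519194/10 ≈ 212.58*I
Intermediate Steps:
I = 6
V = 121 (V = 11² = 121)
t(f, B) = (4 + B)/(121 + f) (t(f, B) = (B + 4)/(f + 121) = (4 + B)/(121 + f))
√(-45193 + t(-171, -57)) = √(-45193 + (4 - 57)/(121 - 171)) = √(-45193 - 53/(-50)) = √(-45193 - 1/50*(-53)) = √(-45193 + 53/50) = √(-2259597/50) = I*√4519194/10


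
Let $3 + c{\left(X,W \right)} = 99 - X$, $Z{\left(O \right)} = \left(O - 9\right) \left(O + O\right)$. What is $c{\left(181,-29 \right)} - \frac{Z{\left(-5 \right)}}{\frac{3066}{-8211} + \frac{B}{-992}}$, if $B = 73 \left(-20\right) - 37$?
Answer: $- \frac{18348831}{88099} \approx -208.28$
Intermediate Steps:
$Z{\left(O \right)} = 2 O \left(-9 + O\right)$ ($Z{\left(O \right)} = \left(-9 + O\right) 2 O = 2 O \left(-9 + O\right)$)
$c{\left(X,W \right)} = 96 - X$ ($c{\left(X,W \right)} = -3 - \left(-99 + X\right) = 96 - X$)
$B = -1497$ ($B = -1460 - 37 = -1497$)
$c{\left(181,-29 \right)} - \frac{Z{\left(-5 \right)}}{\frac{3066}{-8211} + \frac{B}{-992}} = \left(96 - 181\right) - \frac{2 \left(-5\right) \left(-9 - 5\right)}{\frac{3066}{-8211} - \frac{1497}{-992}} = \left(96 - 181\right) - \frac{2 \left(-5\right) \left(-14\right)}{3066 \left(- \frac{1}{8211}\right) - - \frac{1497}{992}} = -85 - \frac{140}{- \frac{146}{391} + \frac{1497}{992}} = -85 - \frac{140}{\frac{440495}{387872}} = -85 - 140 \cdot \frac{387872}{440495} = -85 - \frac{10860416}{88099} = - \frac{18348831}{88099}$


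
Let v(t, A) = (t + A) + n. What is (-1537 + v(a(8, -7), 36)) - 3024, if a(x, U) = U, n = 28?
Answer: -4504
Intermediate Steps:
v(t, A) = 28 + A + t (v(t, A) = (t + A) + 28 = (A + t) + 28 = 28 + A + t)
(-1537 + v(a(8, -7), 36)) - 3024 = (-1537 + (28 + 36 - 7)) - 3024 = (-1537 + 57) - 3024 = -1480 - 3024 = -4504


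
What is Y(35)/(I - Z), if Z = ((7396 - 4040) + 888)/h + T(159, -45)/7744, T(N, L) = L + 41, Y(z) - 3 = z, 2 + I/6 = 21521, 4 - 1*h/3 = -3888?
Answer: 214744992/729644919799 ≈ 0.00029431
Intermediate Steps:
h = 11676 (h = 12 - 3*(-3888) = 12 + 11664 = 11676)
I = 129114 (I = -12 + 6*21521 = -12 + 129126 = 129114)
Y(z) = 3 + z
T(N, L) = 41 + L
Z = 2051177/5651184 (Z = ((7396 - 4040) + 888)/11676 + (41 - 45)/7744 = (3356 + 888)*(1/11676) - 4*1/7744 = 4244*(1/11676) - 1/1936 = 1061/2919 - 1/1936 = 2051177/5651184 ≈ 0.36296)
Y(35)/(I - Z) = (3 + 35)/(129114 - 1*2051177/5651184) = 38/(129114 - 2051177/5651184) = 38/(729644919799/5651184) = 38*(5651184/729644919799) = 214744992/729644919799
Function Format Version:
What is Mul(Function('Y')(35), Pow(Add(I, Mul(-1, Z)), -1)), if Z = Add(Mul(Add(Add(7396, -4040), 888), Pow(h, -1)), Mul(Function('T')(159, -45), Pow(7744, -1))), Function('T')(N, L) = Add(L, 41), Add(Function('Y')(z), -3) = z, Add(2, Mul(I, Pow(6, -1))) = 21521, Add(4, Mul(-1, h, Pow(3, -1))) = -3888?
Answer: Rational(214744992, 729644919799) ≈ 0.00029431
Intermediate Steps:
h = 11676 (h = Add(12, Mul(-3, -3888)) = Add(12, 11664) = 11676)
I = 129114 (I = Add(-12, Mul(6, 21521)) = Add(-12, 129126) = 129114)
Function('Y')(z) = Add(3, z)
Function('T')(N, L) = Add(41, L)
Z = Rational(2051177, 5651184) (Z = Add(Mul(Add(Add(7396, -4040), 888), Pow(11676, -1)), Mul(Add(41, -45), Pow(7744, -1))) = Add(Mul(Add(3356, 888), Rational(1, 11676)), Mul(-4, Rational(1, 7744))) = Add(Mul(4244, Rational(1, 11676)), Rational(-1, 1936)) = Add(Rational(1061, 2919), Rational(-1, 1936)) = Rational(2051177, 5651184) ≈ 0.36296)
Mul(Function('Y')(35), Pow(Add(I, Mul(-1, Z)), -1)) = Mul(Add(3, 35), Pow(Add(129114, Mul(-1, Rational(2051177, 5651184))), -1)) = Mul(38, Pow(Add(129114, Rational(-2051177, 5651184)), -1)) = Mul(38, Pow(Rational(729644919799, 5651184), -1)) = Mul(38, Rational(5651184, 729644919799)) = Rational(214744992, 729644919799)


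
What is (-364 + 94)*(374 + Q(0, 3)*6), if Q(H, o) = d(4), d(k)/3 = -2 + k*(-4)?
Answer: -13500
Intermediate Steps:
d(k) = -6 - 12*k (d(k) = 3*(-2 + k*(-4)) = 3*(-2 - 4*k) = -6 - 12*k)
Q(H, o) = -54 (Q(H, o) = -6 - 12*4 = -6 - 48 = -54)
(-364 + 94)*(374 + Q(0, 3)*6) = (-364 + 94)*(374 - 54*6) = -270*(374 - 324) = -270*50 = -13500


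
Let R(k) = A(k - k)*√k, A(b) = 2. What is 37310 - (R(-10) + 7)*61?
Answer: 36883 - 122*I*√10 ≈ 36883.0 - 385.8*I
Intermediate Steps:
R(k) = 2*√k
37310 - (R(-10) + 7)*61 = 37310 - (2*√(-10) + 7)*61 = 37310 - (2*(I*√10) + 7)*61 = 37310 - (2*I*√10 + 7)*61 = 37310 - (7 + 2*I*√10)*61 = 37310 - (427 + 122*I*√10) = 37310 + (-427 - 122*I*√10) = 36883 - 122*I*√10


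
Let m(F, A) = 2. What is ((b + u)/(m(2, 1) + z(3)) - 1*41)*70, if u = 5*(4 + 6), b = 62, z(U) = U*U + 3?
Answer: -2310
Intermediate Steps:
z(U) = 3 + U**2 (z(U) = U**2 + 3 = 3 + U**2)
u = 50 (u = 5*10 = 50)
((b + u)/(m(2, 1) + z(3)) - 1*41)*70 = ((62 + 50)/(2 + (3 + 3**2)) - 1*41)*70 = (112/(2 + (3 + 9)) - 41)*70 = (112/(2 + 12) - 41)*70 = (112/14 - 41)*70 = (112*(1/14) - 41)*70 = (8 - 41)*70 = -33*70 = -2310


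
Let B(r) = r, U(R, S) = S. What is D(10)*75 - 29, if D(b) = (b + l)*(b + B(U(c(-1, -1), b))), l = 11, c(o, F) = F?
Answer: 31471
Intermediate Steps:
D(b) = 2*b*(11 + b) (D(b) = (b + 11)*(b + b) = (11 + b)*(2*b) = 2*b*(11 + b))
D(10)*75 - 29 = (2*10*(11 + 10))*75 - 29 = (2*10*21)*75 - 29 = 420*75 - 29 = 31500 - 29 = 31471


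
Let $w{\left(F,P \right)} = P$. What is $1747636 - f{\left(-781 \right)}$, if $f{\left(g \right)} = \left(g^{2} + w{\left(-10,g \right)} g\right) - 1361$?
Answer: $529075$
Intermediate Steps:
$f{\left(g \right)} = -1361 + 2 g^{2}$ ($f{\left(g \right)} = \left(g^{2} + g g\right) - 1361 = \left(g^{2} + g^{2}\right) - 1361 = 2 g^{2} - 1361 = -1361 + 2 g^{2}$)
$1747636 - f{\left(-781 \right)} = 1747636 - \left(-1361 + 2 \left(-781\right)^{2}\right) = 1747636 - \left(-1361 + 2 \cdot 609961\right) = 1747636 - \left(-1361 + 1219922\right) = 1747636 - 1218561 = 529075$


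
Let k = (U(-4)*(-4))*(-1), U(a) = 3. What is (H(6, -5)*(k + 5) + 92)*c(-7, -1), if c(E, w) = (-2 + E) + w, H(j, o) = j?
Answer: -1940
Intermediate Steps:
c(E, w) = -2 + E + w
k = 12 (k = (3*(-4))*(-1) = -12*(-1) = 12)
(H(6, -5)*(k + 5) + 92)*c(-7, -1) = (6*(12 + 5) + 92)*(-2 - 7 - 1) = (6*17 + 92)*(-10) = (102 + 92)*(-10) = 194*(-10) = -1940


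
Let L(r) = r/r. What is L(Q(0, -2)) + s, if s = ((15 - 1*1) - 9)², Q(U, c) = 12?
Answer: 26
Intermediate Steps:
L(r) = 1
s = 25 (s = ((15 - 1) - 9)² = (14 - 9)² = 5² = 25)
L(Q(0, -2)) + s = 1 + 25 = 26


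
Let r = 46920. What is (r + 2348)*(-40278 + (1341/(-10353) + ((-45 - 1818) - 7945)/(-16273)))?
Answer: -111439796897723956/56158123 ≈ -1.9844e+9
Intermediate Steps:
(r + 2348)*(-40278 + (1341/(-10353) + ((-45 - 1818) - 7945)/(-16273))) = (46920 + 2348)*(-40278 + (1341/(-10353) + ((-45 - 1818) - 7945)/(-16273))) = 49268*(-40278 + (1341*(-1/10353) + (-1863 - 7945)*(-1/16273))) = 49268*(-40278 + (-447/3451 - 9808*(-1/16273))) = 49268*(-40278 + (-447/3451 + 9808/16273)) = 49268*(-40278 + 26573377/56158123) = 49268*(-2261910304817/56158123) = -111439796897723956/56158123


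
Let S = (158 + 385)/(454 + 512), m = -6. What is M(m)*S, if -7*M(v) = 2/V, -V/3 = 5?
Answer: 181/16905 ≈ 0.010707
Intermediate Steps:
S = 181/322 (S = 543/966 = 543*(1/966) = 181/322 ≈ 0.56211)
V = -15 (V = -3*5 = -15)
M(v) = 2/105 (M(v) = -2/(7*(-15)) = -2*(-1)/(7*15) = -1/7*(-2/15) = 2/105)
M(m)*S = (2/105)*(181/322) = 181/16905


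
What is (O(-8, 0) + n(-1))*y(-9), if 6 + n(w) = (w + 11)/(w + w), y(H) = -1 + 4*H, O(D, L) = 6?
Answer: 185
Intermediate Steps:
n(w) = -6 + (11 + w)/(2*w) (n(w) = -6 + (w + 11)/(w + w) = -6 + (11 + w)/((2*w)) = -6 + (11 + w)*(1/(2*w)) = -6 + (11 + w)/(2*w))
(O(-8, 0) + n(-1))*y(-9) = (6 + (11/2)*(1 - 1*(-1))/(-1))*(-1 + 4*(-9)) = (6 + (11/2)*(-1)*(1 + 1))*(-1 - 36) = (6 + (11/2)*(-1)*2)*(-37) = (6 - 11)*(-37) = -5*(-37) = 185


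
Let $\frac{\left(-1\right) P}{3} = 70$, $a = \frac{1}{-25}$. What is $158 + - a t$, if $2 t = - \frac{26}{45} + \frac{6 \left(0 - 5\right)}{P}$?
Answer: $\frac{2488363}{15750} \approx 157.99$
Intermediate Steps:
$a = - \frac{1}{25} \approx -0.04$
$P = -210$ ($P = \left(-3\right) 70 = -210$)
$t = - \frac{137}{630}$ ($t = \frac{- \frac{26}{45} + \frac{6 \left(0 - 5\right)}{-210}}{2} = \frac{\left(-26\right) \frac{1}{45} + 6 \left(0 - 5\right) \left(- \frac{1}{210}\right)}{2} = \frac{- \frac{26}{45} + 6 \left(0 - 5\right) \left(- \frac{1}{210}\right)}{2} = \frac{- \frac{26}{45} + 6 \left(-5\right) \left(- \frac{1}{210}\right)}{2} = \frac{- \frac{26}{45} - - \frac{1}{7}}{2} = \frac{- \frac{26}{45} + \frac{1}{7}}{2} = \frac{1}{2} \left(- \frac{137}{315}\right) = - \frac{137}{630} \approx -0.21746$)
$158 + - a t = 158 + \left(-1\right) \left(- \frac{1}{25}\right) \left(- \frac{137}{630}\right) = 158 + \frac{1}{25} \left(- \frac{137}{630}\right) = 158 - \frac{137}{15750} = \frac{2488363}{15750}$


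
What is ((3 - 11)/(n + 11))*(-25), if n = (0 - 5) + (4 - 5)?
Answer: 40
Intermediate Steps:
n = -6 (n = -5 - 1 = -6)
((3 - 11)/(n + 11))*(-25) = ((3 - 11)/(-6 + 11))*(-25) = -8/5*(-25) = 40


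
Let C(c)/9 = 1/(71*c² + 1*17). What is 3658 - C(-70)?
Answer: 1272680377/347917 ≈ 3658.0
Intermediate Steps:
C(c) = 9/(17 + 71*c²) (C(c) = 9/(71*c² + 1*17) = 9/(71*c² + 17) = 9/(17 + 71*c²))
3658 - C(-70) = 3658 - 9/(17 + 71*(-70)²) = 3658 - 9/(17 + 71*4900) = 3658 - 9/(17 + 347900) = 3658 - 9/347917 = 1272680377/347917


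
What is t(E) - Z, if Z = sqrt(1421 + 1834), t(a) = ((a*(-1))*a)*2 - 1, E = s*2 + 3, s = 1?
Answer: -51 - sqrt(3255) ≈ -108.05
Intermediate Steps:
E = 5 (E = 1*2 + 3 = 2 + 3 = 5)
t(a) = -1 - 2*a**2 (t(a) = ((-a)*a)*2 - 1 = -a**2*2 - 1 = -2*a**2 - 1 = -1 - 2*a**2)
Z = sqrt(3255) ≈ 57.053
t(E) - Z = (-1 - 2*5**2) - sqrt(3255) = (-1 - 2*25) - sqrt(3255) = (-1 - 50) - sqrt(3255) = -51 - sqrt(3255)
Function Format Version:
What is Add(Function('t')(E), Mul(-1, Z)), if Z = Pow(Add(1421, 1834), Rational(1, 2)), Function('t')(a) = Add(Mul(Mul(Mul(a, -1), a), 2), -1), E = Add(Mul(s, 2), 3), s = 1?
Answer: Add(-51, Mul(-1, Pow(3255, Rational(1, 2)))) ≈ -108.05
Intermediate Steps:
E = 5 (E = Add(Mul(1, 2), 3) = Add(2, 3) = 5)
Function('t')(a) = Add(-1, Mul(-2, Pow(a, 2))) (Function('t')(a) = Add(Mul(Mul(Mul(-1, a), a), 2), -1) = Add(Mul(Mul(-1, Pow(a, 2)), 2), -1) = Add(Mul(-2, Pow(a, 2)), -1) = Add(-1, Mul(-2, Pow(a, 2))))
Z = Pow(3255, Rational(1, 2)) ≈ 57.053
Add(Function('t')(E), Mul(-1, Z)) = Add(Add(-1, Mul(-2, Pow(5, 2))), Mul(-1, Pow(3255, Rational(1, 2)))) = Add(Add(-1, Mul(-2, 25)), Mul(-1, Pow(3255, Rational(1, 2)))) = Add(Add(-1, -50), Mul(-1, Pow(3255, Rational(1, 2)))) = Add(-51, Mul(-1, Pow(3255, Rational(1, 2))))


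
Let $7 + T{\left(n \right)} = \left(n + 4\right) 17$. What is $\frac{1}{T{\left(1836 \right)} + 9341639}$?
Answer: $\frac{1}{9372912} \approx 1.0669 \cdot 10^{-7}$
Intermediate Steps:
$T{\left(n \right)} = 61 + 17 n$ ($T{\left(n \right)} = -7 + \left(n + 4\right) 17 = -7 + \left(4 + n\right) 17 = -7 + \left(68 + 17 n\right) = 61 + 17 n$)
$\frac{1}{T{\left(1836 \right)} + 9341639} = \frac{1}{\left(61 + 17 \cdot 1836\right) + 9341639} = \frac{1}{\left(61 + 31212\right) + 9341639} = \frac{1}{31273 + 9341639} = \frac{1}{9372912}$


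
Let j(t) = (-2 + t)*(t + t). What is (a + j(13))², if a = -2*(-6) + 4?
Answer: 91204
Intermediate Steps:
j(t) = 2*t*(-2 + t) (j(t) = (-2 + t)*(2*t) = 2*t*(-2 + t))
a = 16 (a = 12 + 4 = 16)
(a + j(13))² = (16 + 2*13*(-2 + 13))² = (16 + 2*13*11)² = (16 + 286)² = 302² = 91204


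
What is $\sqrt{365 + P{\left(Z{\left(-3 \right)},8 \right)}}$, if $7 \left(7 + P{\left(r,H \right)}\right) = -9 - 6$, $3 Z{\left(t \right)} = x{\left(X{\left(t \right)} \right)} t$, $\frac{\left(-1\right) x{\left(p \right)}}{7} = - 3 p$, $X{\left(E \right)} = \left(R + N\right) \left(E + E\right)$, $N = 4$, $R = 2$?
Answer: $\frac{\sqrt{17437}}{7} \approx 18.864$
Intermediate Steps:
$X{\left(E \right)} = 12 E$ ($X{\left(E \right)} = \left(2 + 4\right) \left(E + E\right) = 6 \cdot 2 E = 12 E$)
$x{\left(p \right)} = 21 p$ ($x{\left(p \right)} = - 7 \left(- 3 p\right) = 21 p$)
$Z{\left(t \right)} = 84 t^{2}$ ($Z{\left(t \right)} = \frac{21 \cdot 12 t t}{3} = \frac{252 t t}{3} = \frac{252 t^{2}}{3} = 84 t^{2}$)
$P{\left(r,H \right)} = - \frac{64}{7}$ ($P{\left(r,H \right)} = -7 + \frac{-9 - 6}{7} = -7 + \frac{1}{7} \left(-15\right) = -7 - \frac{15}{7} = - \frac{64}{7}$)
$\sqrt{365 + P{\left(Z{\left(-3 \right)},8 \right)}} = \sqrt{365 - \frac{64}{7}} = \sqrt{\frac{2491}{7}} = \frac{\sqrt{17437}}{7}$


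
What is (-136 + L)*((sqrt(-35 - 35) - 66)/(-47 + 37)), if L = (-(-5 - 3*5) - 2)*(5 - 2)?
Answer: -2706/5 + 41*I*sqrt(70)/5 ≈ -541.2 + 68.606*I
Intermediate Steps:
L = 54 (L = (-(-5 - 15) - 2)*3 = (-1*(-20) - 2)*3 = (20 - 2)*3 = 18*3 = 54)
(-136 + L)*((sqrt(-35 - 35) - 66)/(-47 + 37)) = (-136 + 54)*((sqrt(-35 - 35) - 66)/(-47 + 37)) = -82*(sqrt(-70) - 66)/(-10) = -82*(I*sqrt(70) - 66)*(-1)/10 = -82*(-66 + I*sqrt(70))*(-1)/10 = -82*(33/5 - I*sqrt(70)/10) = -2706/5 + 41*I*sqrt(70)/5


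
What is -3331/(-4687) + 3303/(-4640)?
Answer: -25321/21747680 ≈ -0.0011643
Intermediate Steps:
-3331/(-4687) + 3303/(-4640) = -3331*(-1/4687) + 3303*(-1/4640) = 3331/4687 - 3303/4640 = -25321/21747680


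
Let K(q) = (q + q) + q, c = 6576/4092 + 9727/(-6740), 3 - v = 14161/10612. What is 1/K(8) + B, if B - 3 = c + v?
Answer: 25458423907/5226425160 ≈ 4.8711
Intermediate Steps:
v = 2525/1516 (v = 3 - 14161/10612 = 3 - 1*2023/1516 = 3 - 2023/1516 = 2525/1516 ≈ 1.6656)
c = 376613/2298340 (c = 6576*(1/4092) + 9727*(-1/6740) = 548/341 - 9727/6740 = 376613/2298340 ≈ 0.16386)
B = 1051694008/217767715 (B = 3 + (376613/2298340 + 2525/1516) = 3 + 398390863/217767715 = 1051694008/217767715 ≈ 4.8294)
K(q) = 3*q (K(q) = 2*q + q = 3*q)
1/K(8) + B = 1/(3*8) + 1051694008/217767715 = 1/24 + 1051694008/217767715 = 25458423907/5226425160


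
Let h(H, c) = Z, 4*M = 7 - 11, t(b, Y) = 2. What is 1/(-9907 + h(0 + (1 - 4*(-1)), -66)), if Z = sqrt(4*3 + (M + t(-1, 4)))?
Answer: -9907/98148636 - sqrt(13)/98148636 ≈ -0.00010098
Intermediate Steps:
M = -1 (M = (7 - 11)/4 = (1/4)*(-4) = -1)
Z = sqrt(13) (Z = sqrt(4*3 + (-1 + 2)) = sqrt(12 + 1) = sqrt(13) ≈ 3.6056)
h(H, c) = sqrt(13)
1/(-9907 + h(0 + (1 - 4*(-1)), -66)) = 1/(-9907 + sqrt(13))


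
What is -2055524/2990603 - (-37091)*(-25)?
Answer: -2773113452349/2990603 ≈ -9.2728e+5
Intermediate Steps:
-2055524/2990603 - (-37091)*(-25) = -2055524*1/2990603 - 1*927275 = -2055524/2990603 - 927275 = -2773113452349/2990603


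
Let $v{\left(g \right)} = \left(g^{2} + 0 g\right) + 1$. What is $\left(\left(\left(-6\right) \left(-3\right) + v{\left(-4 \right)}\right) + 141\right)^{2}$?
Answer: $30976$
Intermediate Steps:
$v{\left(g \right)} = 1 + g^{2}$ ($v{\left(g \right)} = \left(g^{2} + 0\right) + 1 = g^{2} + 1 = 1 + g^{2}$)
$\left(\left(\left(-6\right) \left(-3\right) + v{\left(-4 \right)}\right) + 141\right)^{2} = \left(\left(\left(-6\right) \left(-3\right) + \left(1 + \left(-4\right)^{2}\right)\right) + 141\right)^{2} = \left(\left(18 + \left(1 + 16\right)\right) + 141\right)^{2} = \left(\left(18 + 17\right) + 141\right)^{2} = \left(35 + 141\right)^{2} = 176^{2} = 30976$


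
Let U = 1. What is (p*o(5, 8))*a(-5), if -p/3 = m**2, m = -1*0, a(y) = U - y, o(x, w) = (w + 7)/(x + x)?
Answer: 0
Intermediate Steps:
o(x, w) = (7 + w)/(2*x) (o(x, w) = (7 + w)/((2*x)) = (7 + w)*(1/(2*x)) = (7 + w)/(2*x))
a(y) = 1 - y
m = 0
p = 0 (p = -3*0**2 = -3*0 = 0)
(p*o(5, 8))*a(-5) = (0*((1/2)*(7 + 8)/5))*(1 - 1*(-5)) = (0*((1/2)*(1/5)*15))*(1 + 5) = (0*(3/2))*6 = 0*6 = 0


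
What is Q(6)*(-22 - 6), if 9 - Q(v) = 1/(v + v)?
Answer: -749/3 ≈ -249.67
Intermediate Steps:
Q(v) = 9 - 1/(2*v) (Q(v) = 9 - 1/(v + v) = 9 - 1/(2*v))
Q(6)*(-22 - 6) = (9 - ½/6)*(-22 - 6) = (9 - ½*⅙)*(-28) = (9 - 1/12)*(-28) = (107/12)*(-28) = -749/3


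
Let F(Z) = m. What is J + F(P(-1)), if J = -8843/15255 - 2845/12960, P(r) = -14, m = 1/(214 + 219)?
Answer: -505324349/634119840 ≈ -0.79689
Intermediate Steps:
m = 1/433 ≈ 0.0023095
F(Z) = 1/433
J = -1170413/1464480 (J = -8843*1/15255 - 2845*1/12960 = -8843/15255 - 569/2592 = -1170413/1464480 ≈ -0.79920)
J + F(P(-1)) = -1170413/1464480 + 1/433 = -505324349/634119840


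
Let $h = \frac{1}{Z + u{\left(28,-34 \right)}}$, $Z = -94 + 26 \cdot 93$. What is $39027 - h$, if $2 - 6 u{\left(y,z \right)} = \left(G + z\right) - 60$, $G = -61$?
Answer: $\frac{550319721}{14101} \approx 39027.0$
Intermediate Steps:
$Z = 2324$ ($Z = -94 + 2418 = 2324$)
$u{\left(y,z \right)} = \frac{41}{2} - \frac{z}{6}$ ($u{\left(y,z \right)} = \frac{1}{3} - \frac{\left(-61 + z\right) - 60}{6} = \frac{1}{3} - \frac{-121 + z}{6} = \frac{1}{3} - \left(- \frac{121}{6} + \frac{z}{6}\right) = \frac{41}{2} - \frac{z}{6}$)
$h = \frac{6}{14101}$ ($h = \frac{1}{2324 + \left(\frac{41}{2} - - \frac{17}{3}\right)} = \frac{1}{2324 + \left(\frac{41}{2} + \frac{17}{3}\right)} = \frac{1}{2324 + \frac{157}{6}} = \frac{1}{\frac{14101}{6}} = \frac{6}{14101} \approx 0.0004255$)
$39027 - h = 39027 - \frac{6}{14101} = \frac{550319721}{14101}$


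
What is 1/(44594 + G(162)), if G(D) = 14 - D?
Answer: 1/44446 ≈ 2.2499e-5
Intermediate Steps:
1/(44594 + G(162)) = 1/(44594 + (14 - 1*162)) = 1/(44594 + (14 - 162)) = 1/(44594 - 148) = 1/44446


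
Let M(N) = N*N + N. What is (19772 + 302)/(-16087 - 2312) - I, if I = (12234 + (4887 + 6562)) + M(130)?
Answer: -749098561/18399 ≈ -40714.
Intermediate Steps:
M(N) = N + N² (M(N) = N² + N = N + N²)
I = 40713 (I = (12234 + (4887 + 6562)) + 130*(1 + 130) = (12234 + 11449) + 130*131 = 23683 + 17030 = 40713)
(19772 + 302)/(-16087 - 2312) - I = (19772 + 302)/(-16087 - 2312) - 1*40713 = 20074/(-18399) - 40713 = 20074*(-1/18399) - 40713 = -20074/18399 - 40713 = -749098561/18399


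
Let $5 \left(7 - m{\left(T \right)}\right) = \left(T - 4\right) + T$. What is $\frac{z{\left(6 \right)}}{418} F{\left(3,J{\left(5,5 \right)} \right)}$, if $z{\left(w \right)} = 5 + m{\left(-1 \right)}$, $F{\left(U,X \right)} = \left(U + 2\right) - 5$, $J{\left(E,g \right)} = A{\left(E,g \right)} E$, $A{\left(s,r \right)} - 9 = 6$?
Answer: $0$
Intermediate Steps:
$m{\left(T \right)} = \frac{39}{5} - \frac{2 T}{5}$ ($m{\left(T \right)} = 7 - \frac{\left(T - 4\right) + T}{5} = 7 - \frac{\left(-4 + T\right) + T}{5} = 7 - \frac{-4 + 2 T}{5} = 7 - \left(- \frac{4}{5} + \frac{2 T}{5}\right) = \frac{39}{5} - \frac{2 T}{5}$)
$A{\left(s,r \right)} = 15$ ($A{\left(s,r \right)} = 9 + 6 = 15$)
$J{\left(E,g \right)} = 15 E$
$F{\left(U,X \right)} = -3 + U$ ($F{\left(U,X \right)} = \left(2 + U\right) - 5 = -3 + U$)
$z{\left(w \right)} = \frac{66}{5}$ ($z{\left(w \right)} = 5 + \left(\frac{39}{5} - - \frac{2}{5}\right) = 5 + \left(\frac{39}{5} + \frac{2}{5}\right) = 5 + \frac{41}{5} = \frac{66}{5}$)
$\frac{z{\left(6 \right)}}{418} F{\left(3,J{\left(5,5 \right)} \right)} = \frac{66}{5 \cdot 418} \left(-3 + 3\right) = \frac{66}{5} \cdot \frac{1}{418} \cdot 0 = \frac{3}{95} \cdot 0 = 0$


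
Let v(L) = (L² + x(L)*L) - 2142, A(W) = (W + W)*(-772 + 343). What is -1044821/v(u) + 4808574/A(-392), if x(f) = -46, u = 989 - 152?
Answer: 67187792407/5284679400 ≈ 12.714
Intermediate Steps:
u = 837
A(W) = -858*W (A(W) = (2*W)*(-429) = -858*W)
v(L) = -2142 + L² - 46*L (v(L) = (L² - 46*L) - 2142 = -2142 + L² - 46*L)
-1044821/v(u) + 4808574/A(-392) = -1044821/(-2142 + 837² - 46*837) + 4808574/((-858*(-392))) = -1044821/(-2142 + 700569 - 38502) + 4808574/336336 = -1044821/659925 + 4808574*(1/336336) = -1044821*1/659925 + 801429/56056 = -1044821/659925 + 801429/56056 = 67187792407/5284679400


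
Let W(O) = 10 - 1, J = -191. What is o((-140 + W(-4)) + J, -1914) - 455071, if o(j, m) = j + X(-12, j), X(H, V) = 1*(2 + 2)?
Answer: -455389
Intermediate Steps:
W(O) = 9
X(H, V) = 4 (X(H, V) = 1*4 = 4)
o(j, m) = 4 + j (o(j, m) = j + 4 = 4 + j)
o((-140 + W(-4)) + J, -1914) - 455071 = (4 + ((-140 + 9) - 191)) - 455071 = (4 + (-131 - 191)) - 455071 = (4 - 322) - 455071 = -318 - 455071 = -455389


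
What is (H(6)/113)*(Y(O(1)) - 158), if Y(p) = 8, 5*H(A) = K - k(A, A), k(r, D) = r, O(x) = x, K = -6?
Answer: 360/113 ≈ 3.1858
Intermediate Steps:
H(A) = -6/5 - A/5 (H(A) = (-6 - A)/5 = -6/5 - A/5)
(H(6)/113)*(Y(O(1)) - 158) = ((-6/5 - ⅕*6)/113)*(8 - 158) = ((-6/5 - 6/5)*(1/113))*(-150) = -12/5*1/113*(-150) = -12/565*(-150) = 360/113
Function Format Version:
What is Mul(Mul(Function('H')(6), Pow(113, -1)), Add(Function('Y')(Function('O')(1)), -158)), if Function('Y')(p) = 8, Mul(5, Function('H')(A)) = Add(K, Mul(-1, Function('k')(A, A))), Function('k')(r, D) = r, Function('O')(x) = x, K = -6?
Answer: Rational(360, 113) ≈ 3.1858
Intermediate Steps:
Function('H')(A) = Add(Rational(-6, 5), Mul(Rational(-1, 5), A)) (Function('H')(A) = Mul(Rational(1, 5), Add(-6, Mul(-1, A))) = Add(Rational(-6, 5), Mul(Rational(-1, 5), A)))
Mul(Mul(Function('H')(6), Pow(113, -1)), Add(Function('Y')(Function('O')(1)), -158)) = Mul(Mul(Add(Rational(-6, 5), Mul(Rational(-1, 5), 6)), Pow(113, -1)), Add(8, -158)) = Mul(Mul(Add(Rational(-6, 5), Rational(-6, 5)), Rational(1, 113)), -150) = Mul(Mul(Rational(-12, 5), Rational(1, 113)), -150) = Mul(Rational(-12, 565), -150) = Rational(360, 113)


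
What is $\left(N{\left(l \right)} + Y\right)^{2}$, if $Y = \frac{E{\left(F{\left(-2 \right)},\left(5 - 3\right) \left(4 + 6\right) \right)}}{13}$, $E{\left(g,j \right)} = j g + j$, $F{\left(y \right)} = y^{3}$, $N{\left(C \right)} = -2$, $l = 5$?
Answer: $\frac{27556}{169} \approx 163.05$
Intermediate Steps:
$E{\left(g,j \right)} = j + g j$ ($E{\left(g,j \right)} = g j + j = j + g j$)
$Y = - \frac{140}{13}$ ($Y = \frac{\left(5 - 3\right) \left(4 + 6\right) \left(1 + \left(-2\right)^{3}\right)}{13} = 2 \cdot 10 \left(1 - 8\right) \frac{1}{13} = 20 \left(-7\right) \frac{1}{13} = \left(-140\right) \frac{1}{13} = - \frac{140}{13} \approx -10.769$)
$\left(N{\left(l \right)} + Y\right)^{2} = \left(-2 - \frac{140}{13}\right)^{2} = \left(- \frac{166}{13}\right)^{2} = \frac{27556}{169}$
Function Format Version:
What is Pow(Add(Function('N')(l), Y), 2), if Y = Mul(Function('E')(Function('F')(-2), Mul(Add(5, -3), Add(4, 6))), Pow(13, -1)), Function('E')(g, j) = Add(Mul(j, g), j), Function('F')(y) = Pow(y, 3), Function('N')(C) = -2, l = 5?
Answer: Rational(27556, 169) ≈ 163.05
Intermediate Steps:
Function('E')(g, j) = Add(j, Mul(g, j)) (Function('E')(g, j) = Add(Mul(g, j), j) = Add(j, Mul(g, j)))
Y = Rational(-140, 13) (Y = Mul(Mul(Mul(Add(5, -3), Add(4, 6)), Add(1, Pow(-2, 3))), Pow(13, -1)) = Mul(Mul(Mul(2, 10), Add(1, -8)), Rational(1, 13)) = Mul(Mul(20, -7), Rational(1, 13)) = Mul(-140, Rational(1, 13)) = Rational(-140, 13) ≈ -10.769)
Pow(Add(Function('N')(l), Y), 2) = Pow(Add(-2, Rational(-140, 13)), 2) = Pow(Rational(-166, 13), 2) = Rational(27556, 169)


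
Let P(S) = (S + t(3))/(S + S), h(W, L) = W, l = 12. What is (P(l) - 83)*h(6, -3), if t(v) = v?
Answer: -1977/4 ≈ -494.25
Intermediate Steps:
P(S) = (3 + S)/(2*S) (P(S) = (S + 3)/(S + S) = (3 + S)/((2*S)) = (3 + S)*(1/(2*S)) = (3 + S)/(2*S))
(P(l) - 83)*h(6, -3) = ((½)*(3 + 12)/12 - 83)*6 = ((½)*(1/12)*15 - 83)*6 = (5/8 - 83)*6 = -659/8*6 = -1977/4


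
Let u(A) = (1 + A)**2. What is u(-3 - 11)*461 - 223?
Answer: 77686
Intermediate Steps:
u(-3 - 11)*461 - 223 = (1 + (-3 - 11))**2*461 - 223 = (1 - 14)**2*461 - 223 = (-13)**2*461 - 223 = 169*461 - 223 = 77909 - 223 = 77686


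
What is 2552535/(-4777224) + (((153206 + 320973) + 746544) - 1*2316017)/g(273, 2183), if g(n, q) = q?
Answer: -1746012322587/3476226664 ≈ -502.27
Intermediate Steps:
2552535/(-4777224) + (((153206 + 320973) + 746544) - 1*2316017)/g(273, 2183) = 2552535/(-4777224) + (((153206 + 320973) + 746544) - 1*2316017)/2183 = 2552535*(-1/4777224) + ((474179 + 746544) - 2316017)*(1/2183) = -850845/1592408 + (1220723 - 2316017)*(1/2183) = -850845/1592408 - 1095294*1/2183 = -850845/1592408 - 1095294/2183 = -1746012322587/3476226664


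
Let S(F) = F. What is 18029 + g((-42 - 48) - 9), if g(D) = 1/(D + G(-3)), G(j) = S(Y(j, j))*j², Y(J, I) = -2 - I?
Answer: 1622609/90 ≈ 18029.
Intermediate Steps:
G(j) = j²*(-2 - j) (G(j) = (-2 - j)*j² = j²*(-2 - j))
g(D) = 1/(9 + D) (g(D) = 1/(D + (-3)²*(-2 - 1*(-3))) = 1/(D + 9*(-2 + 3)) = 1/(D + 9*1) = 1/(D + 9) = 1/(9 + D))
18029 + g((-42 - 48) - 9) = 18029 + 1/(9 + ((-42 - 48) - 9)) = 18029 + 1/(9 + (-90 - 9)) = 18029 + 1/(9 - 99) = 18029 + 1/(-90) = 18029 - 1/90 = 1622609/90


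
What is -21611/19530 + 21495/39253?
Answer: -428499233/766611090 ≈ -0.55895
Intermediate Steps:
-21611/19530 + 21495/39253 = -428499233/766611090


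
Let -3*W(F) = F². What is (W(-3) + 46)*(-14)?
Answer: -602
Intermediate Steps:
W(F) = -F²/3
(W(-3) + 46)*(-14) = (-⅓*(-3)² + 46)*(-14) = (-⅓*9 + 46)*(-14) = (-3 + 46)*(-14) = 43*(-14) = -602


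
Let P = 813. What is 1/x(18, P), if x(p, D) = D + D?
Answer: 1/1626 ≈ 0.00061501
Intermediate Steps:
x(p, D) = 2*D
1/x(18, P) = 1/(2*813) = 1/1626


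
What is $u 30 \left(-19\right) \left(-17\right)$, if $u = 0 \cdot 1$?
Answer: $0$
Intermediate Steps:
$u = 0$
$u 30 \left(-19\right) \left(-17\right) = 0 \cdot 30 \left(-19\right) \left(-17\right) = 0 \left(\left(-570\right) \left(-17\right)\right) = 0 \cdot 9690 = 0$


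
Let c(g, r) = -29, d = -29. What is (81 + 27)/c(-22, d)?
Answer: -108/29 ≈ -3.7241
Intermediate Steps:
(81 + 27)/c(-22, d) = (81 + 27)/(-29) = 108*(-1/29) = -108/29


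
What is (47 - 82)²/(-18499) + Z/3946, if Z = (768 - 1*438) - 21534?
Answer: -198543323/36498527 ≈ -5.4398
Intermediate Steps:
Z = -21204 (Z = (768 - 438) - 21534 = 330 - 21534 = -21204)
(47 - 82)²/(-18499) + Z/3946 = (47 - 82)²/(-18499) - 21204/3946 = (-35)²*(-1/18499) - 21204*1/3946 = 1225*(-1/18499) - 10602/1973 = -1225/18499 - 10602/1973 = -198543323/36498527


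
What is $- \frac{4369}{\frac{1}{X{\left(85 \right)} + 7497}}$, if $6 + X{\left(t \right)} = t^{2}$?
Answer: $-64294204$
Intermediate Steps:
$X{\left(t \right)} = -6 + t^{2}$
$- \frac{4369}{\frac{1}{X{\left(85 \right)} + 7497}} = - \frac{4369}{\frac{1}{\left(-6 + 85^{2}\right) + 7497}} = - \frac{4369}{\frac{1}{\left(-6 + 7225\right) + 7497}} = - \frac{4369}{\frac{1}{7219 + 7497}} = - \frac{4369}{\frac{1}{14716}} = - 4369 \frac{1}{\frac{1}{14716}} = \left(-4369\right) 14716 = -64294204$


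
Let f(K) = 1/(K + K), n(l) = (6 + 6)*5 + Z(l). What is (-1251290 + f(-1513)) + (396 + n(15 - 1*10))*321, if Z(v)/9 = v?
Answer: -3299759195/3026 ≈ -1.0905e+6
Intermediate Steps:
Z(v) = 9*v
n(l) = 60 + 9*l (n(l) = (6 + 6)*5 + 9*l = 12*5 + 9*l = 60 + 9*l)
f(K) = 1/(2*K)
(-1251290 + f(-1513)) + (396 + n(15 - 1*10))*321 = (-1251290 + (½)/(-1513)) + (396 + (60 + 9*(15 - 1*10)))*321 = (-1251290 + (½)*(-1/1513)) + (396 + (60 + 9*(15 - 10)))*321 = (-1251290 - 1/3026) + (396 + (60 + 9*5))*321 = -3786403541/3026 + (396 + (60 + 45))*321 = -3786403541/3026 + (396 + 105)*321 = -3786403541/3026 + 501*321 = -3786403541/3026 + 160821 = -3299759195/3026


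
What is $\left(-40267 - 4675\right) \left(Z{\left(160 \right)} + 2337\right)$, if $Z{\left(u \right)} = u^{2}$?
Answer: $-1255544654$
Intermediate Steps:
$\left(-40267 - 4675\right) \left(Z{\left(160 \right)} + 2337\right) = \left(-40267 - 4675\right) \left(160^{2} + 2337\right) = - 44942 \left(25600 + 2337\right) = \left(-44942\right) 27937 = -1255544654$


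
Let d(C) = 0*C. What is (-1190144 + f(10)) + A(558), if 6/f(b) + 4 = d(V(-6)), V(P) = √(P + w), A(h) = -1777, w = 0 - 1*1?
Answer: -2383845/2 ≈ -1.1919e+6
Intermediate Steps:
w = -1 (w = 0 - 1 = -1)
V(P) = √(-1 + P) (V(P) = √(P - 1) = √(-1 + P))
d(C) = 0
f(b) = -3/2 (f(b) = 6/(-4 + 0) = 6/(-4) = 6*(-¼) = -3/2)
(-1190144 + f(10)) + A(558) = (-1190144 - 3/2) - 1777 = -2380291/2 - 1777 = -2383845/2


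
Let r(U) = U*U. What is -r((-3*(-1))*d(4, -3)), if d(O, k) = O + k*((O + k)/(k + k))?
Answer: -729/4 ≈ -182.25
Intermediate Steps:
d(O, k) = k/2 + 3*O/2 (d(O, k) = O + k*((O + k)/((2*k))) = O + k*((O + k)*(1/(2*k))) = O + k*((O + k)/(2*k)) = O + (O/2 + k/2) = k/2 + 3*O/2)
r(U) = U²
-r((-3*(-1))*d(4, -3)) = -((-3*(-1))*((½)*(-3) + (3/2)*4))² = -(3*(-3/2 + 6))² = -(3*(9/2))² = -(27/2)² = -1*729/4 = -729/4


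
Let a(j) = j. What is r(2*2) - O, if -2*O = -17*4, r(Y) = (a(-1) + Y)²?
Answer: -25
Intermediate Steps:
r(Y) = (-1 + Y)²
O = 34 (O = -(-17)*4/2 = -½*(-68) = 34)
r(2*2) - O = (-1 + 2*2)² - 1*34 = (-1 + 4)² - 34 = 3² - 34 = 9 - 34 = -25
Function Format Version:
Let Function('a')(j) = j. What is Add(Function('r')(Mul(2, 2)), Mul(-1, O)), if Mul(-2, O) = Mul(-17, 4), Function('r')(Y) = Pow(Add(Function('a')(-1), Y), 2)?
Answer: -25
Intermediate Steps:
Function('r')(Y) = Pow(Add(-1, Y), 2)
O = 34 (O = Mul(Rational(-1, 2), Mul(-17, 4)) = Mul(Rational(-1, 2), -68) = 34)
Add(Function('r')(Mul(2, 2)), Mul(-1, O)) = Add(Pow(Add(-1, Mul(2, 2)), 2), Mul(-1, 34)) = Add(Pow(Add(-1, 4), 2), -34) = Add(Pow(3, 2), -34) = Add(9, -34) = -25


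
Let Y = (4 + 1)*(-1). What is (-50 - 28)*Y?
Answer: 390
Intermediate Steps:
Y = -5 (Y = 5*(-1) = -5)
(-50 - 28)*Y = (-50 - 28)*(-5) = -78*(-5) = 390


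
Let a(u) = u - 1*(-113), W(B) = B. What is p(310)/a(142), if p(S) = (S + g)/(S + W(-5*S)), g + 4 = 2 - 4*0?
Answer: -77/79050 ≈ -0.00097407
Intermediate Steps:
g = -2 (g = -4 + (2 - 4*0) = -4 + (2 + 0) = -4 + 2 = -2)
p(S) = -(-2 + S)/(4*S) (p(S) = (S - 2)/(S - 5*S) = (-2 + S)/((-4*S)) = (-2 + S)*(-1/(4*S)) = -(-2 + S)/(4*S))
a(u) = 113 + u (a(u) = u + 113 = 113 + u)
p(310)/a(142) = ((¼)*(2 - 1*310)/310)/(113 + 142) = ((¼)*(1/310)*(2 - 310))/255 = ((¼)*(1/310)*(-308))*(1/255) = -77/310*1/255 = -77/79050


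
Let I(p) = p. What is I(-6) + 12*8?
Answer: 90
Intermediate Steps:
I(-6) + 12*8 = -6 + 12*8 = -6 + 96 = 90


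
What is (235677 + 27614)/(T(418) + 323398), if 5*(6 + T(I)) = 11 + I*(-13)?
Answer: 1316455/1611537 ≈ 0.81689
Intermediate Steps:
T(I) = -19/5 - 13*I/5 (T(I) = -6 + (11 + I*(-13))/5 = -6 + (11 - 13*I)/5 = -6 + (11/5 - 13*I/5) = -19/5 - 13*I/5)
(235677 + 27614)/(T(418) + 323398) = (235677 + 27614)/((-19/5 - 13/5*418) + 323398) = 263291/((-19/5 - 5434/5) + 323398) = 263291/(-5453/5 + 323398) = 263291/(1611537/5) = 263291*(5/1611537) = 1316455/1611537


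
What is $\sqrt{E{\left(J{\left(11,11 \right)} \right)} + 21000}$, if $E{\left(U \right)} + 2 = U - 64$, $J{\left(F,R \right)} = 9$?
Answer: $3 \sqrt{2327} \approx 144.72$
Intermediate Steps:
$E{\left(U \right)} = -66 + U$ ($E{\left(U \right)} = -2 + \left(U - 64\right) = -2 + \left(-64 + U\right) = -66 + U$)
$\sqrt{E{\left(J{\left(11,11 \right)} \right)} + 21000} = \sqrt{\left(-66 + 9\right) + 21000} = \sqrt{-57 + 21000} = \sqrt{20943} = 3 \sqrt{2327}$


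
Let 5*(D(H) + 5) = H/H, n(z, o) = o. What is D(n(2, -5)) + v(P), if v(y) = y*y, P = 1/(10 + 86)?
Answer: -221179/46080 ≈ -4.7999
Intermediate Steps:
P = 1/96 ≈ 0.010417
v(y) = y**2
D(H) = -24/5 (D(H) = -5 + (H/H)/5 = -5 + (1/5)*1 = -5 + 1/5 = -24/5)
D(n(2, -5)) + v(P) = -24/5 + (1/96)**2 = -24/5 + 1/9216 = -221179/46080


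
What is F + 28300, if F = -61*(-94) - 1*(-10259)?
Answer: 44293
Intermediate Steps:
F = 15993 (F = 5734 + 10259 = 15993)
F + 28300 = 15993 + 28300 = 44293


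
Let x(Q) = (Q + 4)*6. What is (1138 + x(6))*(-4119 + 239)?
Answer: -4648240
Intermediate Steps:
x(Q) = 24 + 6*Q (x(Q) = (4 + Q)*6 = 24 + 6*Q)
(1138 + x(6))*(-4119 + 239) = (1138 + (24 + 6*6))*(-4119 + 239) = (1138 + (24 + 36))*(-3880) = (1138 + 60)*(-3880) = 1198*(-3880) = -4648240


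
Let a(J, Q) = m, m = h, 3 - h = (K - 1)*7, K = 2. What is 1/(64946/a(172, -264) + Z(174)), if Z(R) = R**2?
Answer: 2/28079 ≈ 7.1228e-5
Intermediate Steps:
h = -4 (h = 3 - (2 - 1)*7 = 3 - 7 = -4)
m = -4
a(J, Q) = -4
1/(64946/a(172, -264) + Z(174)) = 1/(64946/(-4) + 174**2) = 1/(64946*(-1/4) + 30276) = 1/(-32473/2 + 30276) = 1/(28079/2) = 2/28079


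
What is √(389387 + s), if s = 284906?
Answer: √674293 ≈ 821.15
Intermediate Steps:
√(389387 + s) = √(389387 + 284906) = √674293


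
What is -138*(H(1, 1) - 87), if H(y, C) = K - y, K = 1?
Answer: 12006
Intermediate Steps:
H(y, C) = 1 - y
-138*(H(1, 1) - 87) = -138*((1 - 1*1) - 87) = -138*((1 - 1) - 87) = -138*(0 - 87) = -138*(-87) = 12006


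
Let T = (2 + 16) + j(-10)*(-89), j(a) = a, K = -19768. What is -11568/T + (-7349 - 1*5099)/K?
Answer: -6792920/560917 ≈ -12.110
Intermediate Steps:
T = 908 (T = (2 + 16) - 10*(-89) = 18 + 890 = 908)
-11568/T + (-7349 - 1*5099)/K = -11568/908 + (-7349 - 1*5099)/(-19768) = -11568*1/908 + (-7349 - 5099)*(-1/19768) = -2892/227 - 12448*(-1/19768) = -2892/227 + 1556/2471 = -6792920/560917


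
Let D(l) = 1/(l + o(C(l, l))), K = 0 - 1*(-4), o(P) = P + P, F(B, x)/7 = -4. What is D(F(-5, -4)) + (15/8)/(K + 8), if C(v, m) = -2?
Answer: ⅛ ≈ 0.12500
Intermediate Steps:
F(B, x) = -28 (F(B, x) = 7*(-4) = -28)
o(P) = 2*P
K = 4 (K = 0 + 4 = 4)
D(l) = 1/(-4 + l) (D(l) = 1/(l + 2*(-2)) = 1/(l - 4) = 1/(-4 + l))
D(F(-5, -4)) + (15/8)/(K + 8) = 1/(-4 - 28) + (15/8)/(4 + 8) = 1/(-32) + (15*(⅛))/12 = -1/32 + (1/12)*(15/8) = -1/32 + 5/32 = ⅛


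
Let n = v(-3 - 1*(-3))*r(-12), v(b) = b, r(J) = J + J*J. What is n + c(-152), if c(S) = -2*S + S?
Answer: 152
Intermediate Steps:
r(J) = J + J²
c(S) = -S
n = 0 (n = (-3 - 1*(-3))*(-12*(1 - 12)) = (-3 + 3)*(-12*(-11)) = 0*132 = 0)
n + c(-152) = 0 - 1*(-152) = 0 + 152 = 152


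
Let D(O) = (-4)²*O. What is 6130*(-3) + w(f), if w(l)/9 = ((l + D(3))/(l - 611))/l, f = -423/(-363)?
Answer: -63781070187/3468130 ≈ -18391.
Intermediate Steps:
f = 141/121 (f = -423*(-1/363) = 141/121 ≈ 1.1653)
D(O) = 16*O
w(l) = 9*(48 + l)/(l*(-611 + l)) (w(l) = 9*(((l + 16*3)/(l - 611))/l) = 9*(((l + 48)/(-611 + l))/l) = 9*(((48 + l)/(-611 + l))/l) = 9*((48 + l)/(l*(-611 + l))) = 9*(48 + l)/(l*(-611 + l)))
6130*(-3) + w(f) = 6130*(-3) + 9*(48 + 141/121)/((141/121)*(-611 + 141/121)) = -18390 + 9*(121/141)*(5949/121)/(-73790/121) = -18390 + 9*(121/141)*(-121/73790)*(5949/121) = -18390 - 2159487/3468130 = -63781070187/3468130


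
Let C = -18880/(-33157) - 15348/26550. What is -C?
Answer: 1271606/146719725 ≈ 0.0086669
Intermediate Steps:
C = -1271606/146719725 (C = -18880*(-1/33157) - 15348*1/26550 = 18880/33157 - 2558/4425 = -1271606/146719725 ≈ -0.0086669)
-C = -1*(-1271606/146719725) = 1271606/146719725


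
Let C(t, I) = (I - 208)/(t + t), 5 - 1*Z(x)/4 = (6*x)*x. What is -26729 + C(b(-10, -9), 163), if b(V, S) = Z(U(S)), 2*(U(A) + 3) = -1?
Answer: -14647447/548 ≈ -26729.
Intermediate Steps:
U(A) = -7/2 (U(A) = -3 + (½)*(-1) = -3 - ½ = -7/2)
Z(x) = 20 - 24*x² (Z(x) = 20 - 4*6*x*x = 20 - 24*x²)
b(V, S) = -274 (b(V, S) = 20 - 24*(-7/2)² = 20 - 24*49/4 = 20 - 294 = -274)
C(t, I) = (-208 + I)/(2*t) (C(t, I) = (-208 + I)/((2*t)) = (-208 + I)*(1/(2*t)) = (-208 + I)/(2*t))
-26729 + C(b(-10, -9), 163) = -26729 + (½)*(-208 + 163)/(-274) = -26729 + (½)*(-1/274)*(-45) = -26729 + 45/548 = -14647447/548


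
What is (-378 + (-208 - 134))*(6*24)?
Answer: -103680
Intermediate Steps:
(-378 + (-208 - 134))*(6*24) = (-378 - 342)*144 = -720*144 = -103680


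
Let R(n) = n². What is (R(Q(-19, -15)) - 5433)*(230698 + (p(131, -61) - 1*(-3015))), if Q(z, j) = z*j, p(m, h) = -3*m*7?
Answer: 17505071904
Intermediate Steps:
p(m, h) = -21*m
Q(z, j) = j*z
(R(Q(-19, -15)) - 5433)*(230698 + (p(131, -61) - 1*(-3015))) = ((-15*(-19))² - 5433)*(230698 + (-21*131 - 1*(-3015))) = (285² - 5433)*(230698 + (-2751 + 3015)) = (81225 - 5433)*(230698 + 264) = 75792*230962 = 17505071904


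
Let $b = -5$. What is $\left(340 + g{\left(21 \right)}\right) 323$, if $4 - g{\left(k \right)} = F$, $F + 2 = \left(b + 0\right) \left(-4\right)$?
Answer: $105298$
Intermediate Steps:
$F = 18$ ($F = -2 + \left(-5 + 0\right) \left(-4\right) = -2 - -20 = -2 + 20 = 18$)
$g{\left(k \right)} = -14$ ($g{\left(k \right)} = 4 - 18 = -14$)
$\left(340 + g{\left(21 \right)}\right) 323 = \left(340 - 14\right) 323 = 326 \cdot 323 = 105298$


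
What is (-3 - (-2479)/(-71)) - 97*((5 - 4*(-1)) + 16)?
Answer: -174867/71 ≈ -2462.9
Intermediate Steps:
(-3 - (-2479)/(-71)) - 97*((5 - 4*(-1)) + 16) = (-3 - (-2479)*(-1)/71) - 97*((5 + 4) + 16) = (-3 - 37*67/71) - 97*(9 + 16) = (-3 - 2479/71) - 97*25 = -2692/71 - 2425 = -174867/71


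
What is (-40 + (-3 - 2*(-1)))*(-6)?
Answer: 246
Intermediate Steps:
(-40 + (-3 - 2*(-1)))*(-6) = (-40 + (-3 + 2))*(-6) = (-40 - 1)*(-6) = -41*(-6) = 246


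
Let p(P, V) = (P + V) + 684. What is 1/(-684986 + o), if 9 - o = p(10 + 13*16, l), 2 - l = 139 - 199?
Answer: -1/685941 ≈ -1.4579e-6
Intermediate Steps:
l = 62 (l = 2 - (139 - 199) = 2 - 1*(-60) = 2 + 60 = 62)
p(P, V) = 684 + P + V
o = -955 (o = 9 - (684 + (10 + 13*16) + 62) = 9 - (684 + (10 + 208) + 62) = 9 - (684 + 218 + 62) = 9 - 1*964 = 9 - 964 = -955)
1/(-684986 + o) = 1/(-684986 - 955) = 1/(-685941) = -1/685941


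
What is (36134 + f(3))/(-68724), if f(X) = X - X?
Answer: -18067/34362 ≈ -0.52578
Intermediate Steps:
f(X) = 0
(36134 + f(3))/(-68724) = (36134 + 0)/(-68724) = 36134*(-1/68724) = -18067/34362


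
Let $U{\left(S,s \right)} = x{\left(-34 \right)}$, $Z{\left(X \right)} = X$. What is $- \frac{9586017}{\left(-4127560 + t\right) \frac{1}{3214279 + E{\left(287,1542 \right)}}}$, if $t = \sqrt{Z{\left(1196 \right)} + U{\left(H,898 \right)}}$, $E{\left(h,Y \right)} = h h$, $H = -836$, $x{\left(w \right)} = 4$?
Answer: $\frac{1630475137103685012}{212959394405} + \frac{7900430942754 \sqrt{3}}{212959394405} \approx 7.6563 \cdot 10^{6}$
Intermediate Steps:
$U{\left(S,s \right)} = 4$
$E{\left(h,Y \right)} = h^{2}$
$t = 20 \sqrt{3}$ ($t = \sqrt{1196 + 4} = \sqrt{1200} = 20 \sqrt{3} \approx 34.641$)
$- \frac{9586017}{\left(-4127560 + t\right) \frac{1}{3214279 + E{\left(287,1542 \right)}}} = - \frac{9586017}{\left(-4127560 + 20 \sqrt{3}\right) \frac{1}{3214279 + 287^{2}}} = - \frac{9586017}{\left(-4127560 + 20 \sqrt{3}\right) \frac{1}{3214279 + 82369}} = - \frac{9586017}{\left(-4127560 + 20 \sqrt{3}\right) \frac{1}{3296648}} = - \frac{9586017}{- \frac{515945}{412081} + \frac{5 \sqrt{3}}{824162}}$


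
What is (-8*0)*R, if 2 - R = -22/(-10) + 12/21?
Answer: 0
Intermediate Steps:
R = -27/35 (R = 2 - (-22/(-10) + 12/21) = 2 - (-22*(-1/10) + 12*(1/21)) = 2 - (11/5 + 4/7) = 2 - 1*97/35 = 2 - 97/35 = -27/35 ≈ -0.77143)
(-8*0)*R = -8*0*(-27/35) = 0*(-27/35) = 0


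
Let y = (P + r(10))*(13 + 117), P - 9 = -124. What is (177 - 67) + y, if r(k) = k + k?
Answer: -12240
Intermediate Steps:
P = -115 (P = 9 - 124 = -115)
r(k) = 2*k
y = -12350 (y = (-115 + 2*10)*(13 + 117) = (-115 + 20)*130 = -95*130 = -12350)
(177 - 67) + y = (177 - 67) - 12350 = 110 - 12350 = -12240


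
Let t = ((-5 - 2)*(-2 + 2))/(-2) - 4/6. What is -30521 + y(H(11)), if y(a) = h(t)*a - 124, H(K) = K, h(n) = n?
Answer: -91957/3 ≈ -30652.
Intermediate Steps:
t = -2/3 (t = -7*0*(-1/2) - 4*1/6 = 0*(-1/2) - 2/3 = 0 - 2/3 = -2/3 ≈ -0.66667)
y(a) = -124 - 2*a/3 (y(a) = -2*a/3 - 124 = -124 - 2*a/3)
-30521 + y(H(11)) = -30521 + (-124 - 2/3*11) = -30521 + (-124 - 22/3) = -30521 - 394/3 = -91957/3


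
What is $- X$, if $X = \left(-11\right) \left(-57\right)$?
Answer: $-627$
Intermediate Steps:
$X = 627$
$- X = \left(-1\right) 627 = -627$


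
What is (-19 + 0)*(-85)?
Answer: 1615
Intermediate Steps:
(-19 + 0)*(-85) = -19*(-85) = 1615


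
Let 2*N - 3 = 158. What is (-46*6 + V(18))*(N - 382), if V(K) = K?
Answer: 77787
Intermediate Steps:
N = 161/2 (N = 3/2 + (1/2)*158 = 3/2 + 79 = 161/2 ≈ 80.500)
(-46*6 + V(18))*(N - 382) = (-46*6 + 18)*(161/2 - 382) = (-276 + 18)*(-603/2) = -258*(-603/2) = 77787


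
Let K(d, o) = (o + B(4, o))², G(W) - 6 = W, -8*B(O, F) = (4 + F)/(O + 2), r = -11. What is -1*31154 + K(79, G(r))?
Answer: -71721695/2304 ≈ -31129.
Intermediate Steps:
B(O, F) = -(4 + F)/(8*(2 + O)) (B(O, F) = -(4 + F)/(8*(O + 2)) = -(4 + F)/(8*(2 + O)))
G(W) = 6 + W
K(d, o) = (-1/12 + 47*o/48)² (K(d, o) = (o + (-4 - o)/(8*(2 + 4)))² = (o + (⅛)*(-4 - o)/6)² = (o + (⅛)*(⅙)*(-4 - o))² = (o + (-1/12 - o/48))² = (-1/12 + 47*o/48)²)
-1*31154 + K(79, G(r)) = -1*31154 + (-4 + 47*(6 - 11))²/2304 = -31154 + (-4 + 47*(-5))²/2304 = -31154 + (-4 - 235)²/2304 = -31154 + (1/2304)*(-239)² = -31154 + (1/2304)*57121 = -31154 + 57121/2304 = -71721695/2304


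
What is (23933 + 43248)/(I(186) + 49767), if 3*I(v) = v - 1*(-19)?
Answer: 201543/149506 ≈ 1.3481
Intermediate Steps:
I(v) = 19/3 + v/3 (I(v) = (v - 1*(-19))/3 = (v + 19)/3 = (19 + v)/3 = 19/3 + v/3)
(23933 + 43248)/(I(186) + 49767) = (23933 + 43248)/((19/3 + (⅓)*186) + 49767) = 67181/((19/3 + 62) + 49767) = 67181/(205/3 + 49767) = 67181/(149506/3) = 67181*(3/149506) = 201543/149506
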